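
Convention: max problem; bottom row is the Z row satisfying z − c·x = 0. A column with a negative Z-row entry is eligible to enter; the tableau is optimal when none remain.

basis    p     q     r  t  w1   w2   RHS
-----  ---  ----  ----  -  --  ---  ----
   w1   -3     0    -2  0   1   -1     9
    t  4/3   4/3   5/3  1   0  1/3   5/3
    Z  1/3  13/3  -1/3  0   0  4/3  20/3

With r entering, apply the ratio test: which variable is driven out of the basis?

t

Column r entries and ratios — w1: -2 ≤ 0, skip; t: (5/3)/(5/3) = 1.
Smallest ratio is 1 in the row of t, so t leaves.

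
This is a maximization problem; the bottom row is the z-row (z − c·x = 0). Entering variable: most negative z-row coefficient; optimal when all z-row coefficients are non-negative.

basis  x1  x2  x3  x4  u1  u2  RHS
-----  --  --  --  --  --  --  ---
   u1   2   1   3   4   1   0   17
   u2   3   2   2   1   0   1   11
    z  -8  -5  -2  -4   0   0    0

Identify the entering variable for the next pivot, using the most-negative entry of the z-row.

x1

Negative z-row entries: x1: -8, x2: -5, x3: -2, x4: -4.
The most negative is -8 in column x1, so x1 enters.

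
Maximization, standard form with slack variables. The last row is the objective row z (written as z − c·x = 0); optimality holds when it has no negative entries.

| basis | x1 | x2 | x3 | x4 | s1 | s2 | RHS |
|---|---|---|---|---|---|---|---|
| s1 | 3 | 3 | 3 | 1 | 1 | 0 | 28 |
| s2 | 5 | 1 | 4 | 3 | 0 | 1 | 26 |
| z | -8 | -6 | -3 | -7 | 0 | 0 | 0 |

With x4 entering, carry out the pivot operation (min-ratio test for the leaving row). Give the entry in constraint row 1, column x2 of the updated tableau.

8/3

Ratio test on column x4 — row 1: 28/1 = 28; row 2: 26/3 = 26/3. Minimum is 26/3 at row 2 (s2 leaves); pivot element 3.
Divide row 2 by 3; eliminate column x4 from the other rows.
Row 1 update in column x2: 3 − 1·(1/3) = 8/3.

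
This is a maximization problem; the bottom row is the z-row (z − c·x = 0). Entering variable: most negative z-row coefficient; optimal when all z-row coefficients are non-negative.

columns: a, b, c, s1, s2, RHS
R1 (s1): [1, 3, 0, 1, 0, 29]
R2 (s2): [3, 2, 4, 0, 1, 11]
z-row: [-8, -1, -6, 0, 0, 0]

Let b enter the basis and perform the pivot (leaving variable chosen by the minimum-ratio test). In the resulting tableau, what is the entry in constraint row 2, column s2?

Ratio test on column b — row 1: 29/3 = 29/3; row 2: 11/2 = 11/2. Minimum is 11/2 at row 2 (s2 leaves); pivot element 2.
Divide row 2 by 2; eliminate column b from the other rows.
In the new row 2, the s2 entry is the old entry divided by the pivot: 1/2 = 1/2.

1/2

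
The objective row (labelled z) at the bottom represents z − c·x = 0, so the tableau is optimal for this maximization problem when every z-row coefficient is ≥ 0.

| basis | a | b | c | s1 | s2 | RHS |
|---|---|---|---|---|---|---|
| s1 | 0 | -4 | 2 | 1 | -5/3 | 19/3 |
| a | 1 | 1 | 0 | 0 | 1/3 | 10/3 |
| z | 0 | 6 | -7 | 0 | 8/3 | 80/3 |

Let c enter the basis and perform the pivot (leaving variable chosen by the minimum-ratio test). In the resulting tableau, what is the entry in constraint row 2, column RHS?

Ratio test on column c — row 1: (19/3)/2 = 19/6; row 2: entry 0 ≤ 0. Minimum is 19/6 at row 1 (s1 leaves); pivot element 2.
Divide row 1 by 2; eliminate column c from the other rows.
Row 2 update in column RHS: 10/3 − 0·(19/6) = 10/3.

10/3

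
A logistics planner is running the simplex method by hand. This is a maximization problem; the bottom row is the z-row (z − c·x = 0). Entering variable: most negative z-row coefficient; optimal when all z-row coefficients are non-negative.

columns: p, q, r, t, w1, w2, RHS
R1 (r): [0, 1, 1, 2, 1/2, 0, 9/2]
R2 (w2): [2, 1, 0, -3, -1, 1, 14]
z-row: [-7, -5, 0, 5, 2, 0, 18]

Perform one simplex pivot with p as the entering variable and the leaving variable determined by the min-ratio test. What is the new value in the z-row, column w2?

7/2

Ratio test on column p — row 1: entry 0 ≤ 0; row 2: 14/2 = 7. Minimum is 7 at row 2 (w2 leaves); pivot element 2.
Divide row 2 by 2; eliminate column p from the other rows.
z-row update in column w2: 0 − (-7)·(1/2) = 7/2.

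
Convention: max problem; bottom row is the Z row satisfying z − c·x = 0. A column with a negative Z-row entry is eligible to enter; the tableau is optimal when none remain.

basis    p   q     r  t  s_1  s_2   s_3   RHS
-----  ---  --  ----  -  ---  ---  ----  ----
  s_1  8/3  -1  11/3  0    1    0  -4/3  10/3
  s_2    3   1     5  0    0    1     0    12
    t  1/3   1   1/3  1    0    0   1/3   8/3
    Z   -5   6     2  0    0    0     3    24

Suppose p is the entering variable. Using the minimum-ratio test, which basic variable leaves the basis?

s_1

Column p entries and ratios — s_1: (10/3)/(8/3) = 5/4; s_2: 12/3 = 4; t: (8/3)/(1/3) = 8.
Smallest ratio is 5/4 in the row of s_1, so s_1 leaves.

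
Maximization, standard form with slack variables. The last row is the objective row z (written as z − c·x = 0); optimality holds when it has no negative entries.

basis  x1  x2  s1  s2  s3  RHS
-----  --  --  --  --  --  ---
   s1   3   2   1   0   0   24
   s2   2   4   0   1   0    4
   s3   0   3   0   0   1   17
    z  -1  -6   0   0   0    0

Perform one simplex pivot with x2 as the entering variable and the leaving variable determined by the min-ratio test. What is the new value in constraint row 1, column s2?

-1/2

Ratio test on column x2 — row 1: 24/2 = 12; row 2: 4/4 = 1; row 3: 17/3 = 17/3. Minimum is 1 at row 2 (s2 leaves); pivot element 4.
Divide row 2 by 4; eliminate column x2 from the other rows.
Row 1 update in column s2: 0 − 2·(1/4) = -1/2.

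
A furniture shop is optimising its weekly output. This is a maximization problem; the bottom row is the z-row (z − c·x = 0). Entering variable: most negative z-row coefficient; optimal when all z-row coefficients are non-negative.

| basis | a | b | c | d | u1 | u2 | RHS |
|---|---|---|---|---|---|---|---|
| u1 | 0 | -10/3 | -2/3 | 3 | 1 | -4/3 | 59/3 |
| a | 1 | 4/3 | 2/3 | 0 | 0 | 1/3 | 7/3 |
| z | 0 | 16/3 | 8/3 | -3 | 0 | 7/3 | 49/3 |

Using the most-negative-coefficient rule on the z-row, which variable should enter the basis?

d

Negative z-row entries: d: -3.
The most negative is -3 in column d, so d enters.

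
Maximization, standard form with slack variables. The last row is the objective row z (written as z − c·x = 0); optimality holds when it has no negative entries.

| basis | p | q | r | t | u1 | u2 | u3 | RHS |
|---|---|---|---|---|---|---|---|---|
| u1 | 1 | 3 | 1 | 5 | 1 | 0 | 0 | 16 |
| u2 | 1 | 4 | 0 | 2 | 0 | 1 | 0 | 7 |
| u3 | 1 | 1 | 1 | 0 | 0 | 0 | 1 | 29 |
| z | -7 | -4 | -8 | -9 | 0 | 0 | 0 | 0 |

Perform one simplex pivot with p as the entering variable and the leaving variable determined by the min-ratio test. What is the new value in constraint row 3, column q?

Ratio test on column p — row 1: 16/1 = 16; row 2: 7/1 = 7; row 3: 29/1 = 29. Minimum is 7 at row 2 (u2 leaves); pivot element 1.
Divide row 2 by 1; eliminate column p from the other rows.
Row 3 update in column q: 1 − 1·4 = -3.

-3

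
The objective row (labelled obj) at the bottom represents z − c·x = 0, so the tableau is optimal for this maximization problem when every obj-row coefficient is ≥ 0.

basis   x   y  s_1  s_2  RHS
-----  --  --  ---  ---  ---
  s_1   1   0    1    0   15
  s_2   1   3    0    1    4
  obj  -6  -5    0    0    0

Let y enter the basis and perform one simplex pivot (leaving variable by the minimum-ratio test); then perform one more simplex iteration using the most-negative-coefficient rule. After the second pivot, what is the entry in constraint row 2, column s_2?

Ratio test on column y — row 1: entry 0 ≤ 0; row 2: 4/3 = 4/3. Minimum is 4/3 at row 2 (s_2 leaves); pivot element 3.
Divide row 2 by 3; eliminate column y from the other rows.
Second iteration: most negative obj-row entry is -13/3 in column x, so x enters.
Ratio test on column x — row 1: 15/1 = 15; row 2: (4/3)/(1/3) = 4. Minimum is 4 at row 2 (y leaves); pivot element 1/3.
Divide row 2 by 1/3; eliminate column x from the other rows.
After both pivots, the entry at constraint row 2, column s_2 is 1.

1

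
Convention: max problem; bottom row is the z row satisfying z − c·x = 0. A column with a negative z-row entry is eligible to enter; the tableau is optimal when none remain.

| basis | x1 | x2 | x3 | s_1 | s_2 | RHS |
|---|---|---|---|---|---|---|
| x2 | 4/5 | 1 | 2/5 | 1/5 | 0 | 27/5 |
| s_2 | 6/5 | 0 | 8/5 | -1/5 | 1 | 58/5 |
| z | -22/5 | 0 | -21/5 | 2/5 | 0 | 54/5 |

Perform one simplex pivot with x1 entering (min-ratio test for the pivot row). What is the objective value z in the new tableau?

Ratio test on column x1 — row 1: (27/5)/(4/5) = 27/4; row 2: (58/5)/(6/5) = 29/3. Minimum is 27/4 at row 1 (x2 leaves); pivot element 4/5.
Pivot on row 1; the z-row RHS becomes 54/5 − (-22/5)·(27/4) = 81/2.

81/2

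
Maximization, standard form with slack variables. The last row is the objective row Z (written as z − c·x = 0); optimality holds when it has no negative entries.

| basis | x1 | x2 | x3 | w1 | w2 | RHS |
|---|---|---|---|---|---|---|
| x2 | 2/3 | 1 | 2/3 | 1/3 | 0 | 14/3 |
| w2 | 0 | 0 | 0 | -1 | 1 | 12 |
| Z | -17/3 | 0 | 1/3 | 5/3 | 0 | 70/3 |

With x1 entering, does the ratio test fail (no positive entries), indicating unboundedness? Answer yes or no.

Column x1 has positive entries in row(s) 1, so the ratio test bounds it — not unbounded.

no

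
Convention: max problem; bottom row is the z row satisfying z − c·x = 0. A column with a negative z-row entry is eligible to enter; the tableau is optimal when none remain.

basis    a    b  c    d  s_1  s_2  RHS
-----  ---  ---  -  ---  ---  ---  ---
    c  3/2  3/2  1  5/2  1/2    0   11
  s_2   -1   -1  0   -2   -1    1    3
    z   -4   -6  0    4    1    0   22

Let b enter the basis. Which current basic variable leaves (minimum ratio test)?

c

Column b entries and ratios — c: 11/(3/2) = 22/3; s_2: -1 ≤ 0, skip.
Smallest ratio is 22/3 in the row of c, so c leaves.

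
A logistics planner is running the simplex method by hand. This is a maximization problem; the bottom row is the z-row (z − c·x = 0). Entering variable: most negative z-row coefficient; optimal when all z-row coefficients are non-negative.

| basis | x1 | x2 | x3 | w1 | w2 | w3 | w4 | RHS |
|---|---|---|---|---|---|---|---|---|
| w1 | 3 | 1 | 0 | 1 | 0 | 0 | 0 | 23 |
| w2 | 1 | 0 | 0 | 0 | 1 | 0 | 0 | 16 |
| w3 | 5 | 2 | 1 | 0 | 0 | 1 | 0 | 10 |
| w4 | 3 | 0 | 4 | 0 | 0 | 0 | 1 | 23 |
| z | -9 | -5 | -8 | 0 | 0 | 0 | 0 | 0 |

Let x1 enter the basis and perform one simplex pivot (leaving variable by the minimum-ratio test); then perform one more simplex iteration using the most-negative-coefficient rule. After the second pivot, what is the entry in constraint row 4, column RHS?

Ratio test on column x1 — row 1: 23/3 = 23/3; row 2: 16/1 = 16; row 3: 10/5 = 2; row 4: 23/3 = 23/3. Minimum is 2 at row 3 (w3 leaves); pivot element 5.
Divide row 3 by 5; eliminate column x1 from the other rows.
Second iteration: most negative z-row entry is -31/5 in column x3, so x3 enters.
Ratio test on column x3 — row 1: entry -3/5 ≤ 0; row 2: entry -1/5 ≤ 0; row 3: 2/(1/5) = 10; row 4: 17/(17/5) = 5. Minimum is 5 at row 4 (w4 leaves); pivot element 17/5.
Divide row 4 by 17/5; eliminate column x3 from the other rows.
After both pivots, the entry at constraint row 4, column RHS is 5.

5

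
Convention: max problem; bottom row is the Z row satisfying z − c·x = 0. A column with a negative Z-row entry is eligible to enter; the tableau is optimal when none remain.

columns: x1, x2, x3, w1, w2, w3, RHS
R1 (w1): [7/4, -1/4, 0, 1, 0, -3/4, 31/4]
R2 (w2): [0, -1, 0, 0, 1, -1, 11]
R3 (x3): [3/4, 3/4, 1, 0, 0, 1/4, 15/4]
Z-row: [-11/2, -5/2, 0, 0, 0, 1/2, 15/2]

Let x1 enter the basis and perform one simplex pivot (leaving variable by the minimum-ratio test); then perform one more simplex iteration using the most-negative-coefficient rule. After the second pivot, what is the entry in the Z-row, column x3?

Ratio test on column x1 — row 1: (31/4)/(7/4) = 31/7; row 2: entry 0 ≤ 0; row 3: (15/4)/(3/4) = 5. Minimum is 31/7 at row 1 (w1 leaves); pivot element 7/4.
Divide row 1 by 7/4; eliminate column x1 from the other rows.
Second iteration: most negative Z-row entry is -23/7 in column x2, so x2 enters.
Ratio test on column x2 — row 1: entry -1/7 ≤ 0; row 2: entry -1 ≤ 0; row 3: (3/7)/(6/7) = 1/2. Minimum is 1/2 at row 3 (x3 leaves); pivot element 6/7.
Divide row 3 by 6/7; eliminate column x2 from the other rows.
After both pivots, the entry at the Z-row, column x3 is 23/6.

23/6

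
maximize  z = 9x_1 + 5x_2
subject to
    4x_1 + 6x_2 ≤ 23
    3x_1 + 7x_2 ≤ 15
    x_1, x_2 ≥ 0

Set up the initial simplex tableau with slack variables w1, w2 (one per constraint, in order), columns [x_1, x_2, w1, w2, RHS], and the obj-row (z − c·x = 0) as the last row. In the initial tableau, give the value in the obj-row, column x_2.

-5

The obj-row carries the negated objective coefficients: the x_2 entry is -5.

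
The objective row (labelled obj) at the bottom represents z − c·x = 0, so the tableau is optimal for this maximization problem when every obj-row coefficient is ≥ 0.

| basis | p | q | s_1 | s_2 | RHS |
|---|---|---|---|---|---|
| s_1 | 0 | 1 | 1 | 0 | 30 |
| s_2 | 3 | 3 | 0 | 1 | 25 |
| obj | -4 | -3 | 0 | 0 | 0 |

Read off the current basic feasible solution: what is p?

0

p is not in the basis, so in the current basic feasible solution p = 0.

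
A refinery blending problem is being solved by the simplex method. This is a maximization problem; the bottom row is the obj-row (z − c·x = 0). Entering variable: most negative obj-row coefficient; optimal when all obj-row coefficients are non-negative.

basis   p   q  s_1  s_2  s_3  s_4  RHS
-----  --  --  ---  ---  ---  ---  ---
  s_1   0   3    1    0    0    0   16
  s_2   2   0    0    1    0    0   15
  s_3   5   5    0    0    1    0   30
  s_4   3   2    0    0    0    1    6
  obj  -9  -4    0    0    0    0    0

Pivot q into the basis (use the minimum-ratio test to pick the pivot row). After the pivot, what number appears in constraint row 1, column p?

Ratio test on column q — row 1: 16/3 = 16/3; row 2: entry 0 ≤ 0; row 3: 30/5 = 6; row 4: 6/2 = 3. Minimum is 3 at row 4 (s_4 leaves); pivot element 2.
Divide row 4 by 2; eliminate column q from the other rows.
Row 1 update in column p: 0 − 3·(3/2) = -9/2.

-9/2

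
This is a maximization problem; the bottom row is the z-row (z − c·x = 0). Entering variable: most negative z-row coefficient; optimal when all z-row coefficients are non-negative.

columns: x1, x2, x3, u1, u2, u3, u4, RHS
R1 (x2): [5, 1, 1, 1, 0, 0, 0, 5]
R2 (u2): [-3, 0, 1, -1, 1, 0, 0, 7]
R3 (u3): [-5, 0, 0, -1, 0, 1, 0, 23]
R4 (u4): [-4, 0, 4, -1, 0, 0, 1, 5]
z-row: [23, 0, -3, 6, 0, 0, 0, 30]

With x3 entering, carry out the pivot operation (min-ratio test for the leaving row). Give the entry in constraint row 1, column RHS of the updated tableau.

Ratio test on column x3 — row 1: 5/1 = 5; row 2: 7/1 = 7; row 3: entry 0 ≤ 0; row 4: 5/4 = 5/4. Minimum is 5/4 at row 4 (u4 leaves); pivot element 4.
Divide row 4 by 4; eliminate column x3 from the other rows.
Row 1 update in column RHS: 5 − 1·(5/4) = 15/4.

15/4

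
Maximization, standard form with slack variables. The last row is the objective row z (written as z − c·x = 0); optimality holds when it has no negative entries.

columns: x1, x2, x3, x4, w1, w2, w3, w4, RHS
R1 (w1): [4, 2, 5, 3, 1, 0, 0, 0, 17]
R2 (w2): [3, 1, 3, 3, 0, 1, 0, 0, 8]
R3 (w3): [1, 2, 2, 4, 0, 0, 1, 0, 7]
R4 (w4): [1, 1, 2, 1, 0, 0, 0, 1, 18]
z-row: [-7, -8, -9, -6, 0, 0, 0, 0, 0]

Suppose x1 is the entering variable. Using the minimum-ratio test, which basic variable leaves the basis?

Column x1 entries and ratios — w1: 17/4 = 17/4; w2: 8/3 = 8/3; w3: 7/1 = 7; w4: 18/1 = 18.
Smallest ratio is 8/3 in the row of w2, so w2 leaves.

w2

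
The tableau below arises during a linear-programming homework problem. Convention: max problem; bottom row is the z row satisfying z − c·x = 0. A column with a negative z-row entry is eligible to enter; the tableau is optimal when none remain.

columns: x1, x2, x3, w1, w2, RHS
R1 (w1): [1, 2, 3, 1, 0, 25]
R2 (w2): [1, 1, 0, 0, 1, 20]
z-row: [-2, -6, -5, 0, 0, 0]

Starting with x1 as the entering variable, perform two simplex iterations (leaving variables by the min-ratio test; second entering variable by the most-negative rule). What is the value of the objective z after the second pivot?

145/3

Ratio test on column x1 — row 1: 25/1 = 25; row 2: 20/1 = 20. Minimum is 20 at row 2 (w2 leaves); pivot element 1.
Pivot on row 2; the z-row RHS becomes 0 − (-2)·20 = 40.
Next entering variable (most negative z-row entry -5): x3.
Ratio test on column x3 — row 1: 5/3 = 5/3; row 2: entry 0 ≤ 0. Minimum is 5/3 at row 1 (w1 leaves); pivot element 3.
After the second pivot the z-row RHS is 40 − (-5)·(5/3) = 145/3.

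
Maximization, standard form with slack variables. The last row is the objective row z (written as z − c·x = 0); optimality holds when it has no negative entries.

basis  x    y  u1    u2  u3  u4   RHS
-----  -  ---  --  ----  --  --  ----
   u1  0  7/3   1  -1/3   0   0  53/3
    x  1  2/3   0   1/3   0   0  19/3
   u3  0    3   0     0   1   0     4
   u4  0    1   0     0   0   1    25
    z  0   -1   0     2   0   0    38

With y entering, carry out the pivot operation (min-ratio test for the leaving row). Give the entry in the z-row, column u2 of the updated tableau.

2

Ratio test on column y — row 1: (53/3)/(7/3) = 53/7; row 2: (19/3)/(2/3) = 19/2; row 3: 4/3 = 4/3; row 4: 25/1 = 25. Minimum is 4/3 at row 3 (u3 leaves); pivot element 3.
Divide row 3 by 3; eliminate column y from the other rows.
z-row update in column u2: 2 − (-1)·0 = 2.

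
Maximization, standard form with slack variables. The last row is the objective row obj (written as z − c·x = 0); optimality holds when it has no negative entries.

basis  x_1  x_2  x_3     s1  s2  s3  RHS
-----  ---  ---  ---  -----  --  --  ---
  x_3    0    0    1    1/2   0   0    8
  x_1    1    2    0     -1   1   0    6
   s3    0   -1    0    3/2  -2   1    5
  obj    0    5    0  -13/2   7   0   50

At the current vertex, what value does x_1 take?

6

x_1 is basic (row 2); its value is the RHS of that row, 6.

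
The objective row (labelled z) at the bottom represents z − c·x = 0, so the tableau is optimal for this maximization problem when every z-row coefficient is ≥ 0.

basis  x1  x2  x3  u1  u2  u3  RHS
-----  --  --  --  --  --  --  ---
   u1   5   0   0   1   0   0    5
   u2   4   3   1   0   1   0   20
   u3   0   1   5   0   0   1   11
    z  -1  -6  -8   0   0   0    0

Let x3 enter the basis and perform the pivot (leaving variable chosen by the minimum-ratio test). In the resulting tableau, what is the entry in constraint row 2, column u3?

Ratio test on column x3 — row 1: entry 0 ≤ 0; row 2: 20/1 = 20; row 3: 11/5 = 11/5. Minimum is 11/5 at row 3 (u3 leaves); pivot element 5.
Divide row 3 by 5; eliminate column x3 from the other rows.
Row 2 update in column u3: 0 − 1·(1/5) = -1/5.

-1/5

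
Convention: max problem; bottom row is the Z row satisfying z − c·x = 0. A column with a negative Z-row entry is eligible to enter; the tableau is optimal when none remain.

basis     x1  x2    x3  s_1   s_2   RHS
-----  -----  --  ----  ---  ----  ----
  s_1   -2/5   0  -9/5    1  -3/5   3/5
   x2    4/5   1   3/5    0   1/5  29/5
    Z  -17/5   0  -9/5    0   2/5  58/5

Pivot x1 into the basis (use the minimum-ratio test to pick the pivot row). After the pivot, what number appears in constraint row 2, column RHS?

29/4

Ratio test on column x1 — row 1: entry -2/5 ≤ 0; row 2: (29/5)/(4/5) = 29/4. Minimum is 29/4 at row 2 (x2 leaves); pivot element 4/5.
Divide row 2 by 4/5; eliminate column x1 from the other rows.
In the new row 2, the RHS entry is the old entry divided by the pivot: (29/5)/(4/5) = 29/4.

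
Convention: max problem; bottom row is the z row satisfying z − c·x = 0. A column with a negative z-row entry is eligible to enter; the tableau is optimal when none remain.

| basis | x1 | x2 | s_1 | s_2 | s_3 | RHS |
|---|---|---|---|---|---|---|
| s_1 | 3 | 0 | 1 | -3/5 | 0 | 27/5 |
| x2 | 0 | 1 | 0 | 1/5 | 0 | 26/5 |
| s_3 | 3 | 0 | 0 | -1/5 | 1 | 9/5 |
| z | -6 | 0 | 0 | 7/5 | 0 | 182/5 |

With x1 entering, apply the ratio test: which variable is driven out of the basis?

Column x1 entries and ratios — s_1: (27/5)/3 = 9/5; x2: 0 ≤ 0, skip; s_3: (9/5)/3 = 3/5.
Smallest ratio is 3/5 in the row of s_3, so s_3 leaves.

s_3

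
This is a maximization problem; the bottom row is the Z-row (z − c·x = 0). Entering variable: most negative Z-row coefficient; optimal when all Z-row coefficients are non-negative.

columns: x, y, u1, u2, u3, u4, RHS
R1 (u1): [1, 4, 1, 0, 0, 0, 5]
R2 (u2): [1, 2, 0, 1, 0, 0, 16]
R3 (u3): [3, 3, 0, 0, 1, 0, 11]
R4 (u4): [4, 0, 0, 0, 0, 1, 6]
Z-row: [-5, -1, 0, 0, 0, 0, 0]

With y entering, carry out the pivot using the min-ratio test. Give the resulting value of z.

5/4

Ratio test on column y — row 1: 5/4 = 5/4; row 2: 16/2 = 8; row 3: 11/3 = 11/3; row 4: entry 0 ≤ 0. Minimum is 5/4 at row 1 (u1 leaves); pivot element 4.
Pivot on row 1; the Z-row RHS becomes 0 − (-1)·(5/4) = 5/4.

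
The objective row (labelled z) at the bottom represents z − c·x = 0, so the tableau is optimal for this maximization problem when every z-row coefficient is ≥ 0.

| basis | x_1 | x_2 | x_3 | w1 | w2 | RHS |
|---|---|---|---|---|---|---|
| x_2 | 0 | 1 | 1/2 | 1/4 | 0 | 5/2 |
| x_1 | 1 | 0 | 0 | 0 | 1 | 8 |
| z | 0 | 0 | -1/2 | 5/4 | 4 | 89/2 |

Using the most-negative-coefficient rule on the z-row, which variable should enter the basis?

Negative z-row entries: x_3: -1/2.
The most negative is -1/2 in column x_3, so x_3 enters.

x_3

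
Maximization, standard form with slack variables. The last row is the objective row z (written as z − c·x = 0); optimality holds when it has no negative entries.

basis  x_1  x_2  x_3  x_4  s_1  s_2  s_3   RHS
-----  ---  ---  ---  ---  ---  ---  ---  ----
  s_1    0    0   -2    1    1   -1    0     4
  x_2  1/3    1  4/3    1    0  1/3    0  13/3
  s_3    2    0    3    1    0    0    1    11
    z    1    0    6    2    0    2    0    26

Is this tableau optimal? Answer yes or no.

yes

Every z-row coefficient is ≥ 0, so the tableau is optimal.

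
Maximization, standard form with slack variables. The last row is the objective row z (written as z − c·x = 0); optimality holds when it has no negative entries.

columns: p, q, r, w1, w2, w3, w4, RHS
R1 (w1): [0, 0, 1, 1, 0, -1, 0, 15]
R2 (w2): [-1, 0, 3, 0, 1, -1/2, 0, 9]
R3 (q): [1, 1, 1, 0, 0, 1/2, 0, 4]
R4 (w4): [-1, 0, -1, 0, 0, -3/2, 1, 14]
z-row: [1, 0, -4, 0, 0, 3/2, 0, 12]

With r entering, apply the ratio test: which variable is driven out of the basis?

w2

Column r entries and ratios — w1: 15/1 = 15; w2: 9/3 = 3; q: 4/1 = 4; w4: -1 ≤ 0, skip.
Smallest ratio is 3 in the row of w2, so w2 leaves.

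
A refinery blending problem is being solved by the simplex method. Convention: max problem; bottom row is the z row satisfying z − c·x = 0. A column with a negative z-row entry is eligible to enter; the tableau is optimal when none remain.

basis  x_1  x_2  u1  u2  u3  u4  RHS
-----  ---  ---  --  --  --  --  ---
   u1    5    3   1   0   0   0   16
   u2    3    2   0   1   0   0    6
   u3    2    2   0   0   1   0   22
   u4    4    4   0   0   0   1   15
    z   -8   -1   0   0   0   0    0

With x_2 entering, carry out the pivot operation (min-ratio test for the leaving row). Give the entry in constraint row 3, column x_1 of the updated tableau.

-1

Ratio test on column x_2 — row 1: 16/3 = 16/3; row 2: 6/2 = 3; row 3: 22/2 = 11; row 4: 15/4 = 15/4. Minimum is 3 at row 2 (u2 leaves); pivot element 2.
Divide row 2 by 2; eliminate column x_2 from the other rows.
Row 3 update in column x_1: 2 − 2·(3/2) = -1.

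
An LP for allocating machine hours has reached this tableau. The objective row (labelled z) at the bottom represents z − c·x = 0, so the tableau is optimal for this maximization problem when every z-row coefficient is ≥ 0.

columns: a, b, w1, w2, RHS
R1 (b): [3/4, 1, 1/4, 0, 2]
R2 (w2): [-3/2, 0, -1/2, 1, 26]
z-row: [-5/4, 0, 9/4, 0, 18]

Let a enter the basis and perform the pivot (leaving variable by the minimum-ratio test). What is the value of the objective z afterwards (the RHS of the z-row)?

Ratio test on column a — row 1: 2/(3/4) = 8/3; row 2: entry -3/2 ≤ 0. Minimum is 8/3 at row 1 (b leaves); pivot element 3/4.
Pivot on row 1; the z-row RHS becomes 18 − (-5/4)·(8/3) = 64/3.

64/3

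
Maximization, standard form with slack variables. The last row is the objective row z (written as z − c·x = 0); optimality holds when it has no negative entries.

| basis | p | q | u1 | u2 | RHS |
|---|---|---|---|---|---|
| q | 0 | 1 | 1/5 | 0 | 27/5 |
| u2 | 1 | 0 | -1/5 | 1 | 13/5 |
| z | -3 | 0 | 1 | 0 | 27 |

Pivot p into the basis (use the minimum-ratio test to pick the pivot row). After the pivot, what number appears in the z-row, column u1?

Ratio test on column p — row 1: entry 0 ≤ 0; row 2: (13/5)/1 = 13/5. Minimum is 13/5 at row 2 (u2 leaves); pivot element 1.
Divide row 2 by 1; eliminate column p from the other rows.
z-row update in column u1: 1 − (-3)·(-1/5) = 2/5.

2/5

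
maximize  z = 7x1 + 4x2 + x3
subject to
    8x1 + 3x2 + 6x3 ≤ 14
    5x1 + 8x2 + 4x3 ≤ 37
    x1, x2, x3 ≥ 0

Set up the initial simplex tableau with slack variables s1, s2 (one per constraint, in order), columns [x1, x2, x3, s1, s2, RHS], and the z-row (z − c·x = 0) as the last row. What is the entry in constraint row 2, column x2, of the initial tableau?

8

Constraint 2 has coefficient 8 on x2.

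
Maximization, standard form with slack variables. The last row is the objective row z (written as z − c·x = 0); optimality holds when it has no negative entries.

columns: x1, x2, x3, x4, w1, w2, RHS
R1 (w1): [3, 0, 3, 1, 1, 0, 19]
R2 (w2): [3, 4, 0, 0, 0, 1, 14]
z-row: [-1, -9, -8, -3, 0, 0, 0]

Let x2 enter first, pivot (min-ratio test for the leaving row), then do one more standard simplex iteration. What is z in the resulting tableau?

Ratio test on column x2 — row 1: entry 0 ≤ 0; row 2: 14/4 = 7/2. Minimum is 7/2 at row 2 (w2 leaves); pivot element 4.
Pivot on row 2; the z-row RHS becomes 0 − (-9)·(7/2) = 63/2.
Next entering variable (most negative z-row entry -8): x3.
Ratio test on column x3 — row 1: 19/3 = 19/3; row 2: entry 0 ≤ 0. Minimum is 19/3 at row 1 (w1 leaves); pivot element 3.
After the second pivot the z-row RHS is 63/2 − (-8)·(19/3) = 493/6.

493/6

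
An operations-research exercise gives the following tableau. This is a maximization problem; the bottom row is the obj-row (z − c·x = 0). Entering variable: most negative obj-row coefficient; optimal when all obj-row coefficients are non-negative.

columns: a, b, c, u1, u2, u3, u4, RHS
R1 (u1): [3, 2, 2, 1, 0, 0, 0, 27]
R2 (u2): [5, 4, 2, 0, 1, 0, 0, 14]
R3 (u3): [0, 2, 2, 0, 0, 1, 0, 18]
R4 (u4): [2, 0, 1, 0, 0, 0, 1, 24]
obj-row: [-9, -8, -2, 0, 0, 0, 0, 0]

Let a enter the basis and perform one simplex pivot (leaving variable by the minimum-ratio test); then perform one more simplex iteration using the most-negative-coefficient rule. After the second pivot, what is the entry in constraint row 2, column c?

Ratio test on column a — row 1: 27/3 = 9; row 2: 14/5 = 14/5; row 3: entry 0 ≤ 0; row 4: 24/2 = 12. Minimum is 14/5 at row 2 (u2 leaves); pivot element 5.
Divide row 2 by 5; eliminate column a from the other rows.
Second iteration: most negative obj-row entry is -4/5 in column b, so b enters.
Ratio test on column b — row 1: entry -2/5 ≤ 0; row 2: (14/5)/(4/5) = 7/2; row 3: 18/2 = 9; row 4: entry -8/5 ≤ 0. Minimum is 7/2 at row 2 (a leaves); pivot element 4/5.
Divide row 2 by 4/5; eliminate column b from the other rows.
After both pivots, the entry at constraint row 2, column c is 1/2.

1/2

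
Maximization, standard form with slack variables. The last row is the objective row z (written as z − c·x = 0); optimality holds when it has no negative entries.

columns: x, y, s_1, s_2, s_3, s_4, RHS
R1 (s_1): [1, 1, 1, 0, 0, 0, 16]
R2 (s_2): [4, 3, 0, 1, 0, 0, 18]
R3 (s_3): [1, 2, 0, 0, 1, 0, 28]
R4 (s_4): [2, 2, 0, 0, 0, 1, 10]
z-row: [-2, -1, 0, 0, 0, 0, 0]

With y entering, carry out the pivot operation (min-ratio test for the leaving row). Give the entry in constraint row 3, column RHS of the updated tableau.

Ratio test on column y — row 1: 16/1 = 16; row 2: 18/3 = 6; row 3: 28/2 = 14; row 4: 10/2 = 5. Minimum is 5 at row 4 (s_4 leaves); pivot element 2.
Divide row 4 by 2; eliminate column y from the other rows.
Row 3 update in column RHS: 28 − 2·5 = 18.

18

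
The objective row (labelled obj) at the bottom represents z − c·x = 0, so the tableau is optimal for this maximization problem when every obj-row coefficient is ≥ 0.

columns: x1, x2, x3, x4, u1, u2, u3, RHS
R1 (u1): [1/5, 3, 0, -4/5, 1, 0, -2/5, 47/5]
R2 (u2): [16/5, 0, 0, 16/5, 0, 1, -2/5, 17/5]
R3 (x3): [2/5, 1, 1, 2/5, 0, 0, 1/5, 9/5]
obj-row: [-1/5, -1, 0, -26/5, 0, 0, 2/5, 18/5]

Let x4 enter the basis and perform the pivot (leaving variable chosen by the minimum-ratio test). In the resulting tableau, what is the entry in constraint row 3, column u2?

Ratio test on column x4 — row 1: entry -4/5 ≤ 0; row 2: (17/5)/(16/5) = 17/16; row 3: (9/5)/(2/5) = 9/2. Minimum is 17/16 at row 2 (u2 leaves); pivot element 16/5.
Divide row 2 by 16/5; eliminate column x4 from the other rows.
Row 3 update in column u2: 0 − (2/5)·(5/16) = -1/8.

-1/8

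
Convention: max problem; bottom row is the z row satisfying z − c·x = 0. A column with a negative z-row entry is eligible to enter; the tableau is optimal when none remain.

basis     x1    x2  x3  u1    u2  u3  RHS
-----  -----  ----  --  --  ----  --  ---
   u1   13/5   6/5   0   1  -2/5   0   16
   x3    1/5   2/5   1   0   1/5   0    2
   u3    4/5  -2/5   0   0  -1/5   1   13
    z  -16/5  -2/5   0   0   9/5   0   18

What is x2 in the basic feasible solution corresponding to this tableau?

x2 is not in the basis, so in the current basic feasible solution x2 = 0.

0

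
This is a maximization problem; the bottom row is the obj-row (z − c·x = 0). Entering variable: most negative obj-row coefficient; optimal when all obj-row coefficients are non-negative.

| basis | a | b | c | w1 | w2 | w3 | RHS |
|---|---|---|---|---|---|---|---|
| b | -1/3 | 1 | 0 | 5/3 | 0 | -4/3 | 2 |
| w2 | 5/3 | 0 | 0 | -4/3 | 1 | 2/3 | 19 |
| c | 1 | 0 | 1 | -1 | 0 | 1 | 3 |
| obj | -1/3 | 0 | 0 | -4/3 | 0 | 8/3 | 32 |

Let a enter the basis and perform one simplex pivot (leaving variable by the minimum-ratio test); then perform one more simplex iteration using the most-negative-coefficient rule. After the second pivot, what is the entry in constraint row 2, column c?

Ratio test on column a — row 1: entry -1/3 ≤ 0; row 2: 19/(5/3) = 57/5; row 3: 3/1 = 3. Minimum is 3 at row 3 (c leaves); pivot element 1.
Divide row 3 by 1; eliminate column a from the other rows.
Second iteration: most negative obj-row entry is -5/3 in column w1, so w1 enters.
Ratio test on column w1 — row 1: 3/(4/3) = 9/4; row 2: 14/(1/3) = 42; row 3: entry -1 ≤ 0. Minimum is 9/4 at row 1 (b leaves); pivot element 4/3.
Divide row 1 by 4/3; eliminate column w1 from the other rows.
After both pivots, the entry at constraint row 2, column c is -7/4.

-7/4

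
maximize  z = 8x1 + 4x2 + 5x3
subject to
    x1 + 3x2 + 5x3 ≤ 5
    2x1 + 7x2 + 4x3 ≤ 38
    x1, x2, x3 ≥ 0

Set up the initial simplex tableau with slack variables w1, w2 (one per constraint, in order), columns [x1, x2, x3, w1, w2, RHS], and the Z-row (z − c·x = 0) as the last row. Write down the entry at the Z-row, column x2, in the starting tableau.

-4

The Z-row carries the negated objective coefficients: the x2 entry is -4.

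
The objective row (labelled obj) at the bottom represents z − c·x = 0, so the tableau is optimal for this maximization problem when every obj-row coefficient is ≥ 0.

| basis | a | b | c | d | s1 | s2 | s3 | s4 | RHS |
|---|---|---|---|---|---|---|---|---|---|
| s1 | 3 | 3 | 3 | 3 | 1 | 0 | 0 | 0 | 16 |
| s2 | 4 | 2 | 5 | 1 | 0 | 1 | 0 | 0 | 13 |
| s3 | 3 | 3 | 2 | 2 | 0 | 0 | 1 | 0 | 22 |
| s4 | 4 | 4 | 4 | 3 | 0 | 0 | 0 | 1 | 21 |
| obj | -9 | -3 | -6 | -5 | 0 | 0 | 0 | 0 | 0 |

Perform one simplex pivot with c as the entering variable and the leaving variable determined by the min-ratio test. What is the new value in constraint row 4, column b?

Ratio test on column c — row 1: 16/3 = 16/3; row 2: 13/5 = 13/5; row 3: 22/2 = 11; row 4: 21/4 = 21/4. Minimum is 13/5 at row 2 (s2 leaves); pivot element 5.
Divide row 2 by 5; eliminate column c from the other rows.
Row 4 update in column b: 4 − 4·(2/5) = 12/5.

12/5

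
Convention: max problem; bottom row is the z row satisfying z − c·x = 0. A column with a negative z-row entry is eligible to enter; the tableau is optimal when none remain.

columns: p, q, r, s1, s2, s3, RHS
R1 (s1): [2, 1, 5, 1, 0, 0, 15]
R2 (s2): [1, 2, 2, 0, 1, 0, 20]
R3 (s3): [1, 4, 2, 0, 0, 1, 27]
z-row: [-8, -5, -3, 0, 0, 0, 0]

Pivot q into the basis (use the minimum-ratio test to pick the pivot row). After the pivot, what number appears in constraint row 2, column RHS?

13/2

Ratio test on column q — row 1: 15/1 = 15; row 2: 20/2 = 10; row 3: 27/4 = 27/4. Minimum is 27/4 at row 3 (s3 leaves); pivot element 4.
Divide row 3 by 4; eliminate column q from the other rows.
Row 2 update in column RHS: 20 − 2·(27/4) = 13/2.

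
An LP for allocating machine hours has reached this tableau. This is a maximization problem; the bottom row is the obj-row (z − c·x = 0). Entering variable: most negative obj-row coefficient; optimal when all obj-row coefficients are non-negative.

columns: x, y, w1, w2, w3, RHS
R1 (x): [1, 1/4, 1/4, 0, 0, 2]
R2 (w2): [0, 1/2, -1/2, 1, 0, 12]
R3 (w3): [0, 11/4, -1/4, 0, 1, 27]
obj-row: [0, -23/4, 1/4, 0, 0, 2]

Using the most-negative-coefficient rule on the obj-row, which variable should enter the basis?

y

Negative obj-row entries: y: -23/4.
The most negative is -23/4 in column y, so y enters.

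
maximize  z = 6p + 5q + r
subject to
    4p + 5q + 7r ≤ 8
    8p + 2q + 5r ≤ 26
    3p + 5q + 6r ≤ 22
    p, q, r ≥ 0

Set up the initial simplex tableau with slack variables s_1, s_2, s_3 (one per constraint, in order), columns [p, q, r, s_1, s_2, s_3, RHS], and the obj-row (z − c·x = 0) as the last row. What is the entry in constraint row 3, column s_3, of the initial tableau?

Slack s_3 belongs to constraint 3; its column is the unit vector e_3, so the entry in row 3 is 1.

1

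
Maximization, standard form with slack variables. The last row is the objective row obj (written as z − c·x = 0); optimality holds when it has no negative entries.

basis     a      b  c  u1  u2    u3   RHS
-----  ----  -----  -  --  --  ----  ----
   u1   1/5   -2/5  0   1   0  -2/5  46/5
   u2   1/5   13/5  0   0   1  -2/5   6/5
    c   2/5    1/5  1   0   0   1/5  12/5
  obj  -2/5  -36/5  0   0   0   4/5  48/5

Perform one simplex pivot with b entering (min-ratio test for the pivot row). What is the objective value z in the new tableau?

168/13

Ratio test on column b — row 1: entry -2/5 ≤ 0; row 2: (6/5)/(13/5) = 6/13; row 3: (12/5)/(1/5) = 12. Minimum is 6/13 at row 2 (u2 leaves); pivot element 13/5.
Pivot on row 2; the obj-row RHS becomes 48/5 − (-36/5)·(6/13) = 168/13.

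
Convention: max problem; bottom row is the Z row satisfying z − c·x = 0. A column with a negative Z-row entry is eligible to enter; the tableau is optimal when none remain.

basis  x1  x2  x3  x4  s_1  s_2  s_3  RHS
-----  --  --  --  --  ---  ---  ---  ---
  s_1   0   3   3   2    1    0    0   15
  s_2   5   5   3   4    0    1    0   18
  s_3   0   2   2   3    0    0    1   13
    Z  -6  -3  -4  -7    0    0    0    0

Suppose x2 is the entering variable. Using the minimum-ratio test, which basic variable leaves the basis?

Column x2 entries and ratios — s_1: 15/3 = 5; s_2: 18/5 = 18/5; s_3: 13/2 = 13/2.
Smallest ratio is 18/5 in the row of s_2, so s_2 leaves.

s_2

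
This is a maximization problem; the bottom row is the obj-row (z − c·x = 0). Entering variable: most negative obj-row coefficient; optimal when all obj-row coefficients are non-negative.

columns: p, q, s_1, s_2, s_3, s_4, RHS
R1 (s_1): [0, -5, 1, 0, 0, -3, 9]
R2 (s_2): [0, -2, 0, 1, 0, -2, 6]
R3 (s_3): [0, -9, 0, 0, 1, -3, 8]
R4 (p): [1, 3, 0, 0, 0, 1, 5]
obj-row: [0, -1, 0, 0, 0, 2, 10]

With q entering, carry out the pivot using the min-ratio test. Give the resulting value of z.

Ratio test on column q — row 1: entry -5 ≤ 0; row 2: entry -2 ≤ 0; row 3: entry -9 ≤ 0; row 4: 5/3 = 5/3. Minimum is 5/3 at row 4 (p leaves); pivot element 3.
Pivot on row 4; the obj-row RHS becomes 10 − (-1)·(5/3) = 35/3.

35/3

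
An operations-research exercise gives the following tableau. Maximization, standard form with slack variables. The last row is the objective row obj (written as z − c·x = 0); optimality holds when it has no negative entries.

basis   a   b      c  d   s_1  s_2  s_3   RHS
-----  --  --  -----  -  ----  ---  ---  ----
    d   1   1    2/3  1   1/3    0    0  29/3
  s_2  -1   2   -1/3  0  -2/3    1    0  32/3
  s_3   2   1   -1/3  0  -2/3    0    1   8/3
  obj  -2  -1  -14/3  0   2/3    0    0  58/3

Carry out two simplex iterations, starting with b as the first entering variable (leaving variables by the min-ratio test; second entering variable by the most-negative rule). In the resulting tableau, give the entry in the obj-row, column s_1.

Ratio test on column b — row 1: (29/3)/1 = 29/3; row 2: (32/3)/2 = 16/3; row 3: (8/3)/1 = 8/3. Minimum is 8/3 at row 3 (s_3 leaves); pivot element 1.
Divide row 3 by 1; eliminate column b from the other rows.
Second iteration: most negative obj-row entry is -5 in column c, so c enters.
Ratio test on column c — row 1: 7/1 = 7; row 2: (16/3)/(1/3) = 16; row 3: entry -1/3 ≤ 0. Minimum is 7 at row 1 (d leaves); pivot element 1.
Divide row 1 by 1; eliminate column c from the other rows.
After both pivots, the entry at the obj-row, column s_1 is 5.

5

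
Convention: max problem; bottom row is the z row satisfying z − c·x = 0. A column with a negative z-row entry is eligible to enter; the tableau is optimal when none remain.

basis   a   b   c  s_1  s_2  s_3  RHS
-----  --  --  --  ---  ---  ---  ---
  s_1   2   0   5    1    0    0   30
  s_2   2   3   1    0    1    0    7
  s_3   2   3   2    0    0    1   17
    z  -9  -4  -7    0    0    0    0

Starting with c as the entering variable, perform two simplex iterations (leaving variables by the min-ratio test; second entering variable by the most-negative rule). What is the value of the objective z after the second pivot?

367/8

Ratio test on column c — row 1: 30/5 = 6; row 2: 7/1 = 7; row 3: 17/2 = 17/2. Minimum is 6 at row 1 (s_1 leaves); pivot element 5.
Pivot on row 1; the z-row RHS becomes 0 − (-7)·6 = 42.
Next entering variable (most negative z-row entry -31/5): a.
Ratio test on column a — row 1: 6/(2/5) = 15; row 2: 1/(8/5) = 5/8; row 3: 5/(6/5) = 25/6. Minimum is 5/8 at row 2 (s_2 leaves); pivot element 8/5.
After the second pivot the z-row RHS is 42 − (-31/5)·(5/8) = 367/8.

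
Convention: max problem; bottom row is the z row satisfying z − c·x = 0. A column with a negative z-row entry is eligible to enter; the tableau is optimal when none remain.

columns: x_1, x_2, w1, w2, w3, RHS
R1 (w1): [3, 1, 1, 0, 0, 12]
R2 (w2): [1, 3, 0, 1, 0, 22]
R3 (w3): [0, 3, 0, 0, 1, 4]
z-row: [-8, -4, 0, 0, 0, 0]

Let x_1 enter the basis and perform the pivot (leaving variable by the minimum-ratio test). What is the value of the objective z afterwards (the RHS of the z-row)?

32

Ratio test on column x_1 — row 1: 12/3 = 4; row 2: 22/1 = 22; row 3: entry 0 ≤ 0. Minimum is 4 at row 1 (w1 leaves); pivot element 3.
Pivot on row 1; the z-row RHS becomes 0 − (-8)·4 = 32.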